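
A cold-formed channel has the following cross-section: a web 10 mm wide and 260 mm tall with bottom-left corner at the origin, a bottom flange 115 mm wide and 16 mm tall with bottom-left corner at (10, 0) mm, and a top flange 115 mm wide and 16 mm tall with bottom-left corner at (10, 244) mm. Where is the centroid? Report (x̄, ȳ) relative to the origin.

x̄ = 41.62 mm, ȳ = 130.00 mm

web: A = 10 × 260 = 2600.00, centroid at (5.00, 130.00).
bottom flange: A = 115 × 16 = 1840.00, centroid at (67.50, 8.00).
top flange: A = 115 × 16 = 1840.00, centroid at (67.50, 252.00).
ΣA = 6280.00 mm², ΣAx̄ = 261400.00 mm³, ΣAȳ = 816400.00 mm³.
x̄ = 261400.00/6280.00 = 41.62 mm; ȳ = 816400.00/6280.00 = 130.00 mm.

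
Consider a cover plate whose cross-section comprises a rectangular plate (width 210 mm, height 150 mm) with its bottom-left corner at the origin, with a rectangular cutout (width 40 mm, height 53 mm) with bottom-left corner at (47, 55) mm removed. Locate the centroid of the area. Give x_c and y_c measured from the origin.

Part | A | x̄ᵢ | ȳᵢ | A·x̄ᵢ | A·ȳᵢ
plate | 31500.00 | 105.00 | 75.00 | 3307500.00 | 2362500.00
hole | -2120.00 | 67.00 | 81.50 | -142040.00 | -172780.00
Σ | 29380.00 |  |  | 3165460.00 | 2189720.00
x_c = 3165460.00 / 29380.00 = 107.74 mm
y_c = 2189720.00 / 29380.00 = 74.53 mm

x_c = 107.74 mm, y_c = 74.53 mm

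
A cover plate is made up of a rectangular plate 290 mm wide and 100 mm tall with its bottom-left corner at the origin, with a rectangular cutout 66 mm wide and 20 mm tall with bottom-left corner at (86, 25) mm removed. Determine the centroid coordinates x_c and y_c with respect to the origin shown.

plate: A = 290 × 100 = 29000.00, centroid at (145.00, 50.00).
hole: A = −(66 × 20) = -1320.00, centroid at (119.00, 35.00).
ΣA = 27680.00 mm²
ΣAx_c = (29000.00)(145.00) + (-1320.00)(119.00) = 4047920.00 mm³
ΣAy_c = (29000.00)(50.00) + (-1320.00)(35.00) = 1403800.00 mm³
x_c = 4047920.00 / 27680.00 = 146.24 mm
y_c = 1403800.00 / 27680.00 = 50.72 mm

x_c = 146.24 mm, y_c = 50.72 mm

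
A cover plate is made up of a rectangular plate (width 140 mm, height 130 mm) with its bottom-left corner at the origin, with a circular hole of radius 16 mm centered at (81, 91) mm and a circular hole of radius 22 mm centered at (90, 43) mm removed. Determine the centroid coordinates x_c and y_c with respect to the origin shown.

plate: A = 140 × 130 = 18200.00, centroid at (70.00, 65.00).
hole 1: A = −π·16² = -804.25, centroid at (81.00, 91.00).
hole 2: A = −π·22² = -1520.53, centroid at (90.00, 43.00).
ΣA = 15875.22 mm², ΣAx_c = 1072008.16 mm³, ΣAy_c = 1044430.63 mm³.
x_c = 1072008.16/15875.22 = 67.53 mm; y_c = 1044430.63/15875.22 = 65.79 mm.

x_c = 67.53 mm, y_c = 65.79 mm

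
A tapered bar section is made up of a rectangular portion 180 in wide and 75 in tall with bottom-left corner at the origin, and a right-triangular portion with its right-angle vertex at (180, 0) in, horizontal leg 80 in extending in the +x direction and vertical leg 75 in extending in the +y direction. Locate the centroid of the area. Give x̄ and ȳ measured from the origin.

rectangular portion: A = 180 × 75 = 13500.00, centroid at (90.00, 37.50).
triangular portion: A = ½·80·75 = 3000.00, centroid at (206.67, 25.00).
ΣA = 16500.00 in², ΣAx̄ = 1835000.00 in³, ΣAȳ = 581250.00 in³.
x̄ = 1835000.00/16500.00 = 111.21 in; ȳ = 581250.00/16500.00 = 35.23 in.

x̄ = 111.21 in, ȳ = 35.23 in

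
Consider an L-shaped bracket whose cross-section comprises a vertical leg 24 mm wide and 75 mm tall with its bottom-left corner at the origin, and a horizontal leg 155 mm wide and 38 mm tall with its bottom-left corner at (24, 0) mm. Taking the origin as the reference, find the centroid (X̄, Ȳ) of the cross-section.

X̄ = 80.55 mm, Ȳ = 23.33 mm

vertical leg: A = 24 × 75 = 1800.00, centroid at (12.00, 37.50).
horizontal leg: A = 155 × 38 = 5890.00, centroid at (101.50, 19.00).
ΣA = 7690.00 mm², ΣAX̄ = 619435.00 mm³, ΣAȲ = 179410.00 mm³.
X̄ = 619435.00/7690.00 = 80.55 mm; Ȳ = 179410.00/7690.00 = 23.33 mm.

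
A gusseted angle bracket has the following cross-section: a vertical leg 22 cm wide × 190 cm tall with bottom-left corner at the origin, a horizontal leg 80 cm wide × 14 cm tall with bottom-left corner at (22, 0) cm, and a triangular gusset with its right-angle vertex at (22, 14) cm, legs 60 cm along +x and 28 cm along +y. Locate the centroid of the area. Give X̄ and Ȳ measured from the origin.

X̄ = 24.54 cm, Ȳ = 69.14 cm

vertical leg: A = 22 × 190 = 4180.00, centroid at (11.00, 95.00).
horizontal leg: A = 80 × 14 = 1120.00, centroid at (62.00, 7.00).
gusset: A = ½·60·28 = 840.00, centroid at (42.00, 23.33).
ΣA = 6140.00 cm²
ΣAX̄ = (4180.00)(11.00) + (1120.00)(62.00) + (840.00)(42.00) = 150700.00 cm³
ΣAȲ = (4180.00)(95.00) + (1120.00)(7.00) + (840.00)(23.33) = 424540.00 cm³
X̄ = 150700.00 / 6140.00 = 24.54 cm
Ȳ = 424540.00 / 6140.00 = 69.14 cm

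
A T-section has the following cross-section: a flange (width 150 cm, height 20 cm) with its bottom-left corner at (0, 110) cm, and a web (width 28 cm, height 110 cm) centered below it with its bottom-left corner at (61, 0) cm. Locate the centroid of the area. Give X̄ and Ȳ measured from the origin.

Part | A | x̄ᵢ | ȳᵢ | A·x̄ᵢ | A·ȳᵢ
web | 3080.00 | 75.00 | 55.00 | 231000.00 | 169400.00
flange | 3000.00 | 75.00 | 120.00 | 225000.00 | 360000.00
Σ | 6080.00 |  |  | 456000.00 | 529400.00
X̄ = 456000.00 / 6080.00 = 75.00 cm
Ȳ = 529400.00 / 6080.00 = 87.07 cm

X̄ = 75.00 cm, Ȳ = 87.07 cm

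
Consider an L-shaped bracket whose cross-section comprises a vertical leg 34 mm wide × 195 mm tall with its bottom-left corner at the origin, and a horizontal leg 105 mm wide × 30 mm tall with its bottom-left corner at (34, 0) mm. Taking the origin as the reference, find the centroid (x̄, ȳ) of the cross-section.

x̄ = 39.38 mm, ȳ = 70.93 mm

vertical leg: A = 34 × 195 = 6630.00, centroid at (17.00, 97.50).
horizontal leg: A = 105 × 30 = 3150.00, centroid at (86.50, 15.00).
ΣA = 9780.00 mm², ΣAx̄ = 385185.00 mm³, ΣAȳ = 693675.00 mm³.
x̄ = 385185.00/9780.00 = 39.38 mm; ȳ = 693675.00/9780.00 = 70.93 mm.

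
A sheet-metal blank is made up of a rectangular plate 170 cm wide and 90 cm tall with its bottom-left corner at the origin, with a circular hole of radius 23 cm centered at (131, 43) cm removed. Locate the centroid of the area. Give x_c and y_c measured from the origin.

plate: A = 170 × 90 = 15300.00, centroid at (85.00, 45.00).
hole: A = −π·23² = -1661.90, centroid at (131.00, 43.00).
ΣA = 13638.10 cm², ΣAx_c = 1082790.77 cm³, ΣAy_c = 617038.19 cm³.
x_c = 1082790.77/13638.10 = 79.39 cm; y_c = 617038.19/13638.10 = 45.24 cm.

x_c = 79.39 cm, y_c = 45.24 cm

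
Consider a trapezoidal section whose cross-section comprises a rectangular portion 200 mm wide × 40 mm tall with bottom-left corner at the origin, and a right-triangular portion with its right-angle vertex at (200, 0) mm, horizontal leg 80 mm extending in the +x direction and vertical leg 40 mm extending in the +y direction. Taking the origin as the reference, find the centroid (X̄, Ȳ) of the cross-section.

rectangular portion: A = 200 × 40 = 8000.00, centroid at (100.00, 20.00).
triangular portion: A = ½·80·40 = 1600.00, centroid at (226.67, 13.33).
ΣA = 9600.00 mm²
ΣAX̄ = (8000.00)(100.00) + (1600.00)(226.67) = 1162666.67 mm³
ΣAȲ = (8000.00)(20.00) + (1600.00)(13.33) = 181333.33 mm³
X̄ = 1162666.67 / 9600.00 = 121.11 mm
Ȳ = 181333.33 / 9600.00 = 18.89 mm

X̄ = 121.11 mm, Ȳ = 18.89 mm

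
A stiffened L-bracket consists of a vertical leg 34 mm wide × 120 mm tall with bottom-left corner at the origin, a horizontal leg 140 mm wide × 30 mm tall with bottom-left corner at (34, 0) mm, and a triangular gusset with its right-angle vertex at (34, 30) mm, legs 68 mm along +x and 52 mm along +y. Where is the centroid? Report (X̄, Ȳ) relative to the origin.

X̄ = 60.35 mm, Ȳ = 38.96 mm

vertical leg: A = 34 × 120 = 4080.00, centroid at (17.00, 60.00).
horizontal leg: A = 140 × 30 = 4200.00, centroid at (104.00, 15.00).
gusset: A = ½·68·52 = 1768.00, centroid at (56.67, 47.33).
ΣA = 10048.00 mm², ΣAX̄ = 606346.67 mm³, ΣAȲ = 391485.33 mm³.
X̄ = 606346.67/10048.00 = 60.35 mm; Ȳ = 391485.33/10048.00 = 38.96 mm.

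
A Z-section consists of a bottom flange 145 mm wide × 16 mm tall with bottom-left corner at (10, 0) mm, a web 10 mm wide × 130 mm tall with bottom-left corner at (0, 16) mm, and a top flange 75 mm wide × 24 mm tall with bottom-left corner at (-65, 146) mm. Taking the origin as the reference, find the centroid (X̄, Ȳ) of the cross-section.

X̄ = 27.38 mm, Ȳ = 75.32 mm

Part | A | x̄ᵢ | ȳᵢ | A·x̄ᵢ | A·ȳᵢ
bottom flange | 2320.00 | 82.50 | 8.00 | 191400.00 | 18560.00
web | 1300.00 | 5.00 | 81.00 | 6500.00 | 105300.00
top flange | 1800.00 | -27.50 | 158.00 | -49500.00 | 284400.00
Σ | 5420.00 |  |  | 148400.00 | 408260.00
X̄ = 148400.00 / 5420.00 = 27.38 mm
Ȳ = 408260.00 / 5420.00 = 75.32 mm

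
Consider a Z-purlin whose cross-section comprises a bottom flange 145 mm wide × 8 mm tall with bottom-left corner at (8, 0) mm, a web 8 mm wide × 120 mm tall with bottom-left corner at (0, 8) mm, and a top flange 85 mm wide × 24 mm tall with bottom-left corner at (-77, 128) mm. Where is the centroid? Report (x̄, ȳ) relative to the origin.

Part | A | x̄ᵢ | ȳᵢ | A·x̄ᵢ | A·ȳᵢ
bottom flange | 1160.00 | 80.50 | 4.00 | 93380.00 | 4640.00
web | 960.00 | 4.00 | 68.00 | 3840.00 | 65280.00
top flange | 2040.00 | -34.50 | 140.00 | -70380.00 | 285600.00
Σ | 4160.00 |  |  | 26840.00 | 355520.00
x̄ = 26840.00 / 4160.00 = 6.45 mm
ȳ = 355520.00 / 4160.00 = 85.46 mm

x̄ = 6.45 mm, ȳ = 85.46 mm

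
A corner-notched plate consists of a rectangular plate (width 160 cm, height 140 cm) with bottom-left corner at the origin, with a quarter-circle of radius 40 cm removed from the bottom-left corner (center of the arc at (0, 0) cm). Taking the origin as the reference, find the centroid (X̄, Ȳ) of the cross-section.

X̄ = 83.75 cm, Ȳ = 73.15 cm

plate: A = 160 × 140 = 22400.00, centroid at (80.00, 70.00).
removed quarter-circle: A = −¼π·40² = -1256.64, centroid at (16.98, 16.98).
ΣA = 21143.36 cm², ΣAX̄ = 1770666.67 cm³, ΣAȲ = 1546666.67 cm³.
X̄ = 1770666.67/21143.36 = 83.75 cm; Ȳ = 1546666.67/21143.36 = 73.15 cm.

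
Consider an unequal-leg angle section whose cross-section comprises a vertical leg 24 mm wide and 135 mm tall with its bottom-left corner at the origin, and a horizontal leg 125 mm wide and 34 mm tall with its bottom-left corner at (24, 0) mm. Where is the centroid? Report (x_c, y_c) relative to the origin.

x_c = 54.27 mm, y_c = 38.85 mm

vertical leg: A = 24 × 135 = 3240.00, centroid at (12.00, 67.50).
horizontal leg: A = 125 × 34 = 4250.00, centroid at (86.50, 17.00).
ΣA = 7490.00 mm², ΣAx_c = 406505.00 mm³, ΣAy_c = 290950.00 mm³.
x_c = 406505.00/7490.00 = 54.27 mm; y_c = 290950.00/7490.00 = 38.85 mm.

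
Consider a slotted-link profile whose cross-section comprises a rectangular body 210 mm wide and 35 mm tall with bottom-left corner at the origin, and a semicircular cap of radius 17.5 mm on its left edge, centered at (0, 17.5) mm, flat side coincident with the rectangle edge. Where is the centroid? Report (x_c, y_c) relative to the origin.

x_c = 98.09 mm, y_c = 17.50 mm

rectangular body: A = 210 × 35 = 7350.00, centroid at (105.00, 17.50).
semicircular end: A = ½π·17.5² = 481.06, centroid at (-7.43, 17.50).
ΣA = 7831.06 mm²
ΣAx_c = (7350.00)(105.00) + (481.06)(-7.43) = 768177.08 mm³
ΣAy_c = (7350.00)(17.50) + (481.06)(17.50) = 137043.49 mm³
x_c = 768177.08 / 7831.06 = 98.09 mm
y_c = 137043.49 / 7831.06 = 17.50 mm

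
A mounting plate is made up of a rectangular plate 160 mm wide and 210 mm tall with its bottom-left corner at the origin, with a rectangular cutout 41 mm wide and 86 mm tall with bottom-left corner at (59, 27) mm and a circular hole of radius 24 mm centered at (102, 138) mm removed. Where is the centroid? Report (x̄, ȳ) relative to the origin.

plate: A = 160 × 210 = 33600.00, centroid at (80.00, 105.00).
hole 1: A = −(41 × 86) = -3526.00, centroid at (79.50, 70.00).
hole 2: A = −π·24² = -1809.56, centroid at (102.00, 138.00).
ΣA = 28264.44 mm²
ΣAx̄ = (33600.00)(80.00) + (-3526.00)(79.50) + (-1809.56)(102.00) = 2223108.15 mm³
ΣAȳ = (33600.00)(105.00) + (-3526.00)(70.00) + (-1809.56)(138.00) = 3031461.08 mm³
x̄ = 2223108.15 / 28264.44 = 78.65 mm
ȳ = 3031461.08 / 28264.44 = 107.25 mm

x̄ = 78.65 mm, ȳ = 107.25 mm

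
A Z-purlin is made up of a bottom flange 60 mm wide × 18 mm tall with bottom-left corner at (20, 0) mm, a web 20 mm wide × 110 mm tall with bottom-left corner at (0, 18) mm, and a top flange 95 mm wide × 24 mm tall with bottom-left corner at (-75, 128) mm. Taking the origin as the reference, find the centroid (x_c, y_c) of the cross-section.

x_c = 2.39 mm, y_c = 88.04 mm

Part | A | x̄ᵢ | ȳᵢ | A·x̄ᵢ | A·ȳᵢ
bottom flange | 1080.00 | 50.00 | 9.00 | 54000.00 | 9720.00
web | 2200.00 | 10.00 | 73.00 | 22000.00 | 160600.00
top flange | 2280.00 | -27.50 | 140.00 | -62700.00 | 319200.00
Σ | 5560.00 |  |  | 13300.00 | 489520.00
x_c = 13300.00 / 5560.00 = 2.39 mm
y_c = 489520.00 / 5560.00 = 88.04 mm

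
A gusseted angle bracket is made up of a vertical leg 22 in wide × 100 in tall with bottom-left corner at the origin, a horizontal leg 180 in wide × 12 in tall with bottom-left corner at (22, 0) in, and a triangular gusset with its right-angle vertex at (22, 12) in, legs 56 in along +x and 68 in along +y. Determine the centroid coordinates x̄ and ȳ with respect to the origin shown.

vertical leg: A = 22 × 100 = 2200.00, centroid at (11.00, 50.00).
horizontal leg: A = 180 × 12 = 2160.00, centroid at (112.00, 6.00).
gusset: A = ½·56·68 = 1904.00, centroid at (40.67, 34.67).
ΣA = 6264.00 in²
ΣAx̄ = (2200.00)(11.00) + (2160.00)(112.00) + (1904.00)(40.67) = 343549.33 in³
ΣAȳ = (2200.00)(50.00) + (2160.00)(6.00) + (1904.00)(34.67) = 188965.33 in³
x̄ = 343549.33 / 6264.00 = 54.85 in
ȳ = 188965.33 / 6264.00 = 30.17 in

x̄ = 54.85 in, ȳ = 30.17 in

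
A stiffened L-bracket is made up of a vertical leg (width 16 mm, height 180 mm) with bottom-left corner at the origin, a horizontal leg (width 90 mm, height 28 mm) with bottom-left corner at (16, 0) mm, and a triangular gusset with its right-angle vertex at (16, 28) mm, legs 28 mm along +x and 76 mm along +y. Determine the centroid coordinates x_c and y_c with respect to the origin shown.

vertical leg: A = 16 × 180 = 2880.00, centroid at (8.00, 90.00).
horizontal leg: A = 90 × 28 = 2520.00, centroid at (61.00, 14.00).
gusset: A = ½·28·76 = 1064.00, centroid at (25.33, 53.33).
ΣA = 6464.00 mm²
ΣAx_c = (2880.00)(8.00) + (2520.00)(61.00) + (1064.00)(25.33) = 203714.67 mm³
ΣAy_c = (2880.00)(90.00) + (2520.00)(14.00) + (1064.00)(53.33) = 351226.67 mm³
x_c = 203714.67 / 6464.00 = 31.52 mm
y_c = 351226.67 / 6464.00 = 54.34 mm

x_c = 31.52 mm, y_c = 54.34 mm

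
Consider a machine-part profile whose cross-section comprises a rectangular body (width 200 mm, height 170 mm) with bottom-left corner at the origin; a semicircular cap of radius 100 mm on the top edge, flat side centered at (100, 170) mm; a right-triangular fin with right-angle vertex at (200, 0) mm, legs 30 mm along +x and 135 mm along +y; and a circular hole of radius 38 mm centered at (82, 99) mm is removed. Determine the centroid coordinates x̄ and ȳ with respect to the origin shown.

Part | A | x̄ᵢ | ȳᵢ | A·x̄ᵢ | A·ȳᵢ
rectangular body | 34000.00 | 100.00 | 85.00 | 3400000.00 | 2890000.00
semicircular top | 15707.96 | 100.00 | 212.44 | 1570796.33 | 3337020.42
triangular fin | 2025.00 | 210.00 | 45.00 | 425250.00 | 91125.00
hole | -4536.46 | 82.00 | 99.00 | -371989.70 | -449109.52
Σ | 47196.50 |  |  | 5024056.62 | 5869035.90
x̄ = 5024056.62 / 47196.50 = 106.45 mm
ȳ = 5869035.90 / 47196.50 = 124.35 mm

x̄ = 106.45 mm, ȳ = 124.35 mm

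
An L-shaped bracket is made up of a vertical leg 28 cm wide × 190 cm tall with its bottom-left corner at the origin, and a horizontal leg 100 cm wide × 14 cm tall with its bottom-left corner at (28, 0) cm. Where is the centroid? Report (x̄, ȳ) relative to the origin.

x̄ = 27.33 cm, ȳ = 76.67 cm

Part | A | x̄ᵢ | ȳᵢ | A·x̄ᵢ | A·ȳᵢ
vertical leg | 5320.00 | 14.00 | 95.00 | 74480.00 | 505400.00
horizontal leg | 1400.00 | 78.00 | 7.00 | 109200.00 | 9800.00
Σ | 6720.00 |  |  | 183680.00 | 515200.00
x̄ = 183680.00 / 6720.00 = 27.33 cm
ȳ = 515200.00 / 6720.00 = 76.67 cm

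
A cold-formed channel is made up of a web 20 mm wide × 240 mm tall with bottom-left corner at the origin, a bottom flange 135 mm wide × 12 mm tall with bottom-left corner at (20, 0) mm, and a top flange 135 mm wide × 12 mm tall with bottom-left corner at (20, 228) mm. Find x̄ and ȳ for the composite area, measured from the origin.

x̄ = 41.23 mm, ȳ = 120.00 mm

Part | A | x̄ᵢ | ȳᵢ | A·x̄ᵢ | A·ȳᵢ
web | 4800.00 | 10.00 | 120.00 | 48000.00 | 576000.00
bottom flange | 1620.00 | 87.50 | 6.00 | 141750.00 | 9720.00
top flange | 1620.00 | 87.50 | 234.00 | 141750.00 | 379080.00
Σ | 8040.00 |  |  | 331500.00 | 964800.00
x̄ = 331500.00 / 8040.00 = 41.23 mm
ȳ = 964800.00 / 8040.00 = 120.00 mm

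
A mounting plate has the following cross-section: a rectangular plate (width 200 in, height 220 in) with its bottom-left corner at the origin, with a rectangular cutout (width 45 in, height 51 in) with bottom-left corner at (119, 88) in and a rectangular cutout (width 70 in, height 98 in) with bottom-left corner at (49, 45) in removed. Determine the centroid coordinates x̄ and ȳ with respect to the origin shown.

plate: A = 200 × 220 = 44000.00, centroid at (100.00, 110.00).
hole 1: A = −(45 × 51) = -2295.00, centroid at (141.50, 113.50).
hole 2: A = −(70 × 98) = -6860.00, centroid at (84.00, 94.00).
ΣA = 34845.00 in²
ΣAx̄ = (44000.00)(100.00) + (-2295.00)(141.50) + (-6860.00)(84.00) = 3499017.50 in³
ΣAȳ = (44000.00)(110.00) + (-2295.00)(113.50) + (-6860.00)(94.00) = 3934677.50 in³
x̄ = 3499017.50 / 34845.00 = 100.42 in
ȳ = 3934677.50 / 34845.00 = 112.92 in

x̄ = 100.42 in, ȳ = 112.92 in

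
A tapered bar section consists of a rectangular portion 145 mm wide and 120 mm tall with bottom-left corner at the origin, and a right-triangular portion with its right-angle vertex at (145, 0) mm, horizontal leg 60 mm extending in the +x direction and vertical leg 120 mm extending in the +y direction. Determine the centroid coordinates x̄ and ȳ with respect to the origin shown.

x̄ = 88.36 mm, ȳ = 56.57 mm

Part | A | x̄ᵢ | ȳᵢ | A·x̄ᵢ | A·ȳᵢ
rectangular portion | 17400.00 | 72.50 | 60.00 | 1261500.00 | 1044000.00
triangular portion | 3600.00 | 165.00 | 40.00 | 594000.00 | 144000.00
Σ | 21000.00 |  |  | 1855500.00 | 1188000.00
x̄ = 1855500.00 / 21000.00 = 88.36 mm
ȳ = 1188000.00 / 21000.00 = 56.57 mm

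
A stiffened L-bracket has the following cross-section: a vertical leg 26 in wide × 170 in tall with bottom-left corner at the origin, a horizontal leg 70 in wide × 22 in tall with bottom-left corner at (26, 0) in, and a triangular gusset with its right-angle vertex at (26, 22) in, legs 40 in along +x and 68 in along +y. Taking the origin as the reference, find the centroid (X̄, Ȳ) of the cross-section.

Part | A | x̄ᵢ | ȳᵢ | A·x̄ᵢ | A·ȳᵢ
vertical leg | 4420.00 | 13.00 | 85.00 | 57460.00 | 375700.00
horizontal leg | 1540.00 | 61.00 | 11.00 | 93940.00 | 16940.00
gusset | 1360.00 | 39.33 | 44.67 | 53493.33 | 60746.67
Σ | 7320.00 |  |  | 204893.33 | 453386.67
X̄ = 204893.33 / 7320.00 = 27.99 in
Ȳ = 453386.67 / 7320.00 = 61.94 in

X̄ = 27.99 in, Ȳ = 61.94 in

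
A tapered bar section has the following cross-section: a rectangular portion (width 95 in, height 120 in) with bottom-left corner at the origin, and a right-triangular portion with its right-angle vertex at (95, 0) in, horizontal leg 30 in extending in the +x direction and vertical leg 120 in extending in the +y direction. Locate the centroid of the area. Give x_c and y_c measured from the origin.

rectangular portion: A = 95 × 120 = 11400.00, centroid at (47.50, 60.00).
triangular portion: A = ½·30·120 = 1800.00, centroid at (105.00, 40.00).
ΣA = 13200.00 in², ΣAx_c = 730500.00 in³, ΣAy_c = 756000.00 in³.
x_c = 730500.00/13200.00 = 55.34 in; y_c = 756000.00/13200.00 = 57.27 in.

x_c = 55.34 in, y_c = 57.27 in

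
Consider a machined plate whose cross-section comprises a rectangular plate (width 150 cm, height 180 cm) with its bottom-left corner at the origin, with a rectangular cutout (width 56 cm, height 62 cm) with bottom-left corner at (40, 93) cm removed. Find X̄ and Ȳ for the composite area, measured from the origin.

X̄ = 76.03 cm, Ȳ = 84.98 cm

plate: A = 150 × 180 = 27000.00, centroid at (75.00, 90.00).
hole: A = −(56 × 62) = -3472.00, centroid at (68.00, 124.00).
ΣA = 23528.00 cm²
ΣAX̄ = (27000.00)(75.00) + (-3472.00)(68.00) = 1788904.00 cm³
ΣAȲ = (27000.00)(90.00) + (-3472.00)(124.00) = 1999472.00 cm³
X̄ = 1788904.00 / 23528.00 = 76.03 cm
Ȳ = 1999472.00 / 23528.00 = 84.98 cm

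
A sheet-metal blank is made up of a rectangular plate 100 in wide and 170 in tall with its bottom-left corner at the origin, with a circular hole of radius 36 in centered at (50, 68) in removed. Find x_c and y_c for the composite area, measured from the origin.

x_c = 50.00 in, y_c = 90.35 in

Part | A | x̄ᵢ | ȳᵢ | A·x̄ᵢ | A·ȳᵢ
plate | 17000.00 | 50.00 | 85.00 | 850000.00 | 1445000.00
hole | -4071.50 | 50.00 | 68.00 | -203575.20 | -276862.28
Σ | 12928.50 |  |  | 646424.80 | 1168137.72
x_c = 646424.80 / 12928.50 = 50.00 in
y_c = 1168137.72 / 12928.50 = 90.35 in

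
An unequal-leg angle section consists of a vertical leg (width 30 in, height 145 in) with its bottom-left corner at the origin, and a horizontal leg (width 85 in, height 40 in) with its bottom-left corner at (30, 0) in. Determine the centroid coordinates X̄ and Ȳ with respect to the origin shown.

X̄ = 40.23 in, Ȳ = 49.47 in

vertical leg: A = 30 × 145 = 4350.00, centroid at (15.00, 72.50).
horizontal leg: A = 85 × 40 = 3400.00, centroid at (72.50, 20.00).
ΣA = 7750.00 in²
ΣAX̄ = (4350.00)(15.00) + (3400.00)(72.50) = 311750.00 in³
ΣAȲ = (4350.00)(72.50) + (3400.00)(20.00) = 383375.00 in³
X̄ = 311750.00 / 7750.00 = 40.23 in
Ȳ = 383375.00 / 7750.00 = 49.47 in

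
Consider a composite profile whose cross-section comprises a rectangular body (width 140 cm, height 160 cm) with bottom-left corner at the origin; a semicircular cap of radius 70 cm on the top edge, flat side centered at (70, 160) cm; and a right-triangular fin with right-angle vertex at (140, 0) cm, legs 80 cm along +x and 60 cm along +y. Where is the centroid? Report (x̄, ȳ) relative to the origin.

rectangular body: A = 140 × 160 = 22400.00, centroid at (70.00, 80.00).
semicircular top: A = ½π·70² = 7696.90, centroid at (70.00, 189.71).
triangular fin: A = ½·80·60 = 2400.00, centroid at (166.67, 20.00).
ΣA = 32496.90 cm²
ΣAx̄ = (22400.00)(70.00) + (7696.90)(70.00) + (2400.00)(166.67) = 2506783.14 cm³
ΣAȳ = (22400.00)(80.00) + (7696.90)(189.71) + (2400.00)(20.00) = 3300170.99 cm³
x̄ = 2506783.14 / 32496.90 = 77.14 cm
ȳ = 3300170.99 / 32496.90 = 101.55 cm

x̄ = 77.14 cm, ȳ = 101.55 cm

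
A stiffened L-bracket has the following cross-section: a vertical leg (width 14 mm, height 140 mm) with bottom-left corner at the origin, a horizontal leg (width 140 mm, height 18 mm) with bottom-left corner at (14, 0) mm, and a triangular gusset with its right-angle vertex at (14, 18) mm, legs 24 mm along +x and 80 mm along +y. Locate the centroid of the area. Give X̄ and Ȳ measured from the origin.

X̄ = 45.32 mm, Ȳ = 37.27 mm

vertical leg: A = 14 × 140 = 1960.00, centroid at (7.00, 70.00).
horizontal leg: A = 140 × 18 = 2520.00, centroid at (84.00, 9.00).
gusset: A = ½·24·80 = 960.00, centroid at (22.00, 44.67).
ΣA = 5440.00 mm², ΣAX̄ = 246520.00 mm³, ΣAȲ = 202760.00 mm³.
X̄ = 246520.00/5440.00 = 45.32 mm; Ȳ = 202760.00/5440.00 = 37.27 mm.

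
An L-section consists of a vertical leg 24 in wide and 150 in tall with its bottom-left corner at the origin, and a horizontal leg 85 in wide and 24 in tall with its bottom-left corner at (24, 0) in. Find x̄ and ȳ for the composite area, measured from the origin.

x̄ = 31.71 in, ȳ = 52.21 in

Part | A | x̄ᵢ | ȳᵢ | A·x̄ᵢ | A·ȳᵢ
vertical leg | 3600.00 | 12.00 | 75.00 | 43200.00 | 270000.00
horizontal leg | 2040.00 | 66.50 | 12.00 | 135660.00 | 24480.00
Σ | 5640.00 |  |  | 178860.00 | 294480.00
x̄ = 178860.00 / 5640.00 = 31.71 in
ȳ = 294480.00 / 5640.00 = 52.21 in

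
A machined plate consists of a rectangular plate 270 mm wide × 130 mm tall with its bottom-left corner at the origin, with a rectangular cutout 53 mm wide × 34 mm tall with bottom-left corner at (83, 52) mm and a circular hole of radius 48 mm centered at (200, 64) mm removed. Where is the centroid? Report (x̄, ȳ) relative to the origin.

x̄ = 118.71 mm, ȳ = 65.00 mm

plate: A = 270 × 130 = 35100.00, centroid at (135.00, 65.00).
hole 1: A = −(53 × 34) = -1802.00, centroid at (109.50, 69.00).
hole 2: A = −π·48² = -7238.23, centroid at (200.00, 64.00).
ΣA = 26059.77 mm², ΣAx̄ = 3093535.11 mm³, ΣAȳ = 1693915.31 mm³.
x̄ = 3093535.11/26059.77 = 118.71 mm; ȳ = 1693915.31/26059.77 = 65.00 mm.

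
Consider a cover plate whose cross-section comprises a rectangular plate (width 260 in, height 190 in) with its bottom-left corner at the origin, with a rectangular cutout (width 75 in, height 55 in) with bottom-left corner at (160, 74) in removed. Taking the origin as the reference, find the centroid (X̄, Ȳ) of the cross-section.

plate: A = 260 × 190 = 49400.00, centroid at (130.00, 95.00).
hole: A = −(75 × 55) = -4125.00, centroid at (197.50, 101.50).
ΣA = 45275.00 in²
ΣAX̄ = (49400.00)(130.00) + (-4125.00)(197.50) = 5607312.50 in³
ΣAȲ = (49400.00)(95.00) + (-4125.00)(101.50) = 4274312.50 in³
X̄ = 5607312.50 / 45275.00 = 123.85 in
Ȳ = 4274312.50 / 45275.00 = 94.41 in

X̄ = 123.85 in, Ȳ = 94.41 in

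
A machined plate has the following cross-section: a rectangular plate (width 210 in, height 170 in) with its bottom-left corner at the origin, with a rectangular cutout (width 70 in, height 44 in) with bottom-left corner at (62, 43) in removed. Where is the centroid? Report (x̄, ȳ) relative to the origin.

plate: A = 210 × 170 = 35700.00, centroid at (105.00, 85.00).
hole: A = −(70 × 44) = -3080.00, centroid at (97.00, 65.00).
ΣA = 32620.00 in², ΣAx̄ = 3449740.00 in³, ΣAȳ = 2834300.00 in³.
x̄ = 3449740.00/32620.00 = 105.76 in; ȳ = 2834300.00/32620.00 = 86.89 in.

x̄ = 105.76 in, ȳ = 86.89 in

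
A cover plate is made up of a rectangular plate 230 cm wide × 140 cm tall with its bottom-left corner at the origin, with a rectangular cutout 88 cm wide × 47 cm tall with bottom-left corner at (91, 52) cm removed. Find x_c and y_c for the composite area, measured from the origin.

plate: A = 230 × 140 = 32200.00, centroid at (115.00, 70.00).
hole: A = −(88 × 47) = -4136.00, centroid at (135.00, 75.50).
ΣA = 28064.00 cm²
ΣAx_c = (32200.00)(115.00) + (-4136.00)(135.00) = 3144640.00 cm³
ΣAy_c = (32200.00)(70.00) + (-4136.00)(75.50) = 1941732.00 cm³
x_c = 3144640.00 / 28064.00 = 112.05 cm
y_c = 1941732.00 / 28064.00 = 69.19 cm

x_c = 112.05 cm, y_c = 69.19 cm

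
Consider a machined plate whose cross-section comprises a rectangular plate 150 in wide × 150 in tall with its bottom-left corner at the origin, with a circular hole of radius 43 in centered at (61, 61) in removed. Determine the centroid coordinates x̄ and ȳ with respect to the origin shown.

x̄ = 79.87 in, ȳ = 79.87 in

plate: A = 150 × 150 = 22500.00, centroid at (75.00, 75.00).
hole: A = −π·43² = -5808.80, centroid at (61.00, 61.00).
ΣA = 16691.20 in², ΣAx̄ = 1333162.91 in³, ΣAȳ = 1333162.91 in³.
x̄ = 1333162.91/16691.20 = 79.87 in; ȳ = 1333162.91/16691.20 = 79.87 in.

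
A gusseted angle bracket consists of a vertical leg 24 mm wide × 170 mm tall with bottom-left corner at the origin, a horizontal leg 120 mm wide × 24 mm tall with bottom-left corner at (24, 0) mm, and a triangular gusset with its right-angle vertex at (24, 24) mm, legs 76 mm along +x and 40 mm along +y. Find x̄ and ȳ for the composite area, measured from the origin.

vertical leg: A = 24 × 170 = 4080.00, centroid at (12.00, 85.00).
horizontal leg: A = 120 × 24 = 2880.00, centroid at (84.00, 12.00).
gusset: A = ½·76·40 = 1520.00, centroid at (49.33, 37.33).
ΣA = 8480.00 mm²
ΣAx̄ = (4080.00)(12.00) + (2880.00)(84.00) + (1520.00)(49.33) = 365866.67 mm³
ΣAȳ = (4080.00)(85.00) + (2880.00)(12.00) + (1520.00)(37.33) = 438106.67 mm³
x̄ = 365866.67 / 8480.00 = 43.14 mm
ȳ = 438106.67 / 8480.00 = 51.66 mm

x̄ = 43.14 mm, ȳ = 51.66 mm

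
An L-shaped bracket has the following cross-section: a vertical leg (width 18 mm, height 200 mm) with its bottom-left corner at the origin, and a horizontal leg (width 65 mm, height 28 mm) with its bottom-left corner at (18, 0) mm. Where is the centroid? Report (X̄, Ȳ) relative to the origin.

X̄ = 22.94 mm, Ȳ = 71.12 mm

Part | A | x̄ᵢ | ȳᵢ | A·x̄ᵢ | A·ȳᵢ
vertical leg | 3600.00 | 9.00 | 100.00 | 32400.00 | 360000.00
horizontal leg | 1820.00 | 50.50 | 14.00 | 91910.00 | 25480.00
Σ | 5420.00 |  |  | 124310.00 | 385480.00
X̄ = 124310.00 / 5420.00 = 22.94 mm
Ȳ = 385480.00 / 5420.00 = 71.12 mm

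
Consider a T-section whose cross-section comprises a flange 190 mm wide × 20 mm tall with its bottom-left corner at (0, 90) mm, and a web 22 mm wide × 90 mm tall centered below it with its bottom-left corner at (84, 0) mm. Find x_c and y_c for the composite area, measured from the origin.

Part | A | x̄ᵢ | ȳᵢ | A·x̄ᵢ | A·ȳᵢ
web | 1980.00 | 95.00 | 45.00 | 188100.00 | 89100.00
flange | 3800.00 | 95.00 | 100.00 | 361000.00 | 380000.00
Σ | 5780.00 |  |  | 549100.00 | 469100.00
x_c = 549100.00 / 5780.00 = 95.00 mm
y_c = 469100.00 / 5780.00 = 81.16 mm

x_c = 95.00 mm, y_c = 81.16 mm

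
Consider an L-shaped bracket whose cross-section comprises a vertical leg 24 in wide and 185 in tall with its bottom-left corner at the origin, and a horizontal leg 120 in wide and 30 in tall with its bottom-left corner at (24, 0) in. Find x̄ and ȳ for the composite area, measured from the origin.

x̄ = 44.24 in, ȳ = 57.80 in

Part | A | x̄ᵢ | ȳᵢ | A·x̄ᵢ | A·ȳᵢ
vertical leg | 4440.00 | 12.00 | 92.50 | 53280.00 | 410700.00
horizontal leg | 3600.00 | 84.00 | 15.00 | 302400.00 | 54000.00
Σ | 8040.00 |  |  | 355680.00 | 464700.00
x̄ = 355680.00 / 8040.00 = 44.24 in
ȳ = 464700.00 / 8040.00 = 57.80 in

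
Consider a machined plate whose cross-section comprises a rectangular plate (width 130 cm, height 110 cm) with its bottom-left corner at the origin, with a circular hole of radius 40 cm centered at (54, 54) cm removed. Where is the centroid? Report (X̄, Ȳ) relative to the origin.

Part | A | x̄ᵢ | ȳᵢ | A·x̄ᵢ | A·ȳᵢ
plate | 14300.00 | 65.00 | 55.00 | 929500.00 | 786500.00
hole | -5026.55 | 54.00 | 54.00 | -271433.61 | -271433.61
Σ | 9273.45 |  |  | 658066.39 | 515066.39
X̄ = 658066.39 / 9273.45 = 70.96 cm
Ȳ = 515066.39 / 9273.45 = 55.54 cm

X̄ = 70.96 cm, Ȳ = 55.54 cm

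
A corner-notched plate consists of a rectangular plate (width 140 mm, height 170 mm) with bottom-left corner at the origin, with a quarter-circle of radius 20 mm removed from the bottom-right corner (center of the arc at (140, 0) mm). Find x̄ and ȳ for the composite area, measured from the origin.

plate: A = 140 × 170 = 23800.00, centroid at (70.00, 85.00).
removed quarter-circle: A = −¼π·20² = -314.16, centroid at (131.51, 8.49).
ΣA = 23485.84 mm², ΣAx̄ = 1624684.37 mm³, ΣAȳ = 2020333.33 mm³.
x̄ = 1624684.37/23485.84 = 69.18 mm; ȳ = 2020333.33/23485.84 = 86.02 mm.

x̄ = 69.18 mm, ȳ = 86.02 mm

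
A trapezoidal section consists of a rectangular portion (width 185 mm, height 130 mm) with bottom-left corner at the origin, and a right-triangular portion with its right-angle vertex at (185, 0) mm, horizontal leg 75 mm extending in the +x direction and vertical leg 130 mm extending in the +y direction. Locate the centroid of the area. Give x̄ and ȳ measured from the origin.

x̄ = 112.30 mm, ȳ = 61.35 mm

rectangular portion: A = 185 × 130 = 24050.00, centroid at (92.50, 65.00).
triangular portion: A = ½·75·130 = 4875.00, centroid at (210.00, 43.33).
ΣA = 28925.00 mm², ΣAx̄ = 3248375.00 mm³, ΣAȳ = 1774500.00 mm³.
x̄ = 3248375.00/28925.00 = 112.30 mm; ȳ = 1774500.00/28925.00 = 61.35 mm.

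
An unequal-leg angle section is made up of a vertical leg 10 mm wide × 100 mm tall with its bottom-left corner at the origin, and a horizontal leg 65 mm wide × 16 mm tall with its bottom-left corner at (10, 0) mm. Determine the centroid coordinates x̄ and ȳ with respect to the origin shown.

x̄ = 24.12 mm, ȳ = 28.59 mm

Part | A | x̄ᵢ | ȳᵢ | A·x̄ᵢ | A·ȳᵢ
vertical leg | 1000.00 | 5.00 | 50.00 | 5000.00 | 50000.00
horizontal leg | 1040.00 | 42.50 | 8.00 | 44200.00 | 8320.00
Σ | 2040.00 |  |  | 49200.00 | 58320.00
x̄ = 49200.00 / 2040.00 = 24.12 mm
ȳ = 58320.00 / 2040.00 = 28.59 mm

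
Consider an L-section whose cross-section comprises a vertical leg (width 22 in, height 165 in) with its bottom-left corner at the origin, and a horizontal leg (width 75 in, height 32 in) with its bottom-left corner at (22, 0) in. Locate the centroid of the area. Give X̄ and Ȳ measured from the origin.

Part | A | x̄ᵢ | ȳᵢ | A·x̄ᵢ | A·ȳᵢ
vertical leg | 3630.00 | 11.00 | 82.50 | 39930.00 | 299475.00
horizontal leg | 2400.00 | 59.50 | 16.00 | 142800.00 | 38400.00
Σ | 6030.00 |  |  | 182730.00 | 337875.00
X̄ = 182730.00 / 6030.00 = 30.30 in
Ȳ = 337875.00 / 6030.00 = 56.03 in

X̄ = 30.30 in, Ȳ = 56.03 in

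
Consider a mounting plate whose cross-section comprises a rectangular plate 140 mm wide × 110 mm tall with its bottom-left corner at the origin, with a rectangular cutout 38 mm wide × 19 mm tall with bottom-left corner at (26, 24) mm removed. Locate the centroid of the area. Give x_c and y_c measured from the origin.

plate: A = 140 × 110 = 15400.00, centroid at (70.00, 55.00).
hole: A = −(38 × 19) = -722.00, centroid at (45.00, 33.50).
ΣA = 14678.00 mm²
ΣAx_c = (15400.00)(70.00) + (-722.00)(45.00) = 1045510.00 mm³
ΣAy_c = (15400.00)(55.00) + (-722.00)(33.50) = 822813.00 mm³
x_c = 1045510.00 / 14678.00 = 71.23 mm
y_c = 822813.00 / 14678.00 = 56.06 mm

x_c = 71.23 mm, y_c = 56.06 mm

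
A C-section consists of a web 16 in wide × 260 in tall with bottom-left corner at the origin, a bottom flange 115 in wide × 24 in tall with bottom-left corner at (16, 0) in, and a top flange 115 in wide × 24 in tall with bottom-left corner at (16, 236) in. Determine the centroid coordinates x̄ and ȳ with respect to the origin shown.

web: A = 16 × 260 = 4160.00, centroid at (8.00, 130.00).
bottom flange: A = 115 × 24 = 2760.00, centroid at (73.50, 12.00).
top flange: A = 115 × 24 = 2760.00, centroid at (73.50, 248.00).
ΣA = 9680.00 in²
ΣAx̄ = (4160.00)(8.00) + (2760.00)(73.50) + (2760.00)(73.50) = 439000.00 in³
ΣAȳ = (4160.00)(130.00) + (2760.00)(12.00) + (2760.00)(248.00) = 1258400.00 in³
x̄ = 439000.00 / 9680.00 = 45.35 in
ȳ = 1258400.00 / 9680.00 = 130.00 in

x̄ = 45.35 in, ȳ = 130.00 in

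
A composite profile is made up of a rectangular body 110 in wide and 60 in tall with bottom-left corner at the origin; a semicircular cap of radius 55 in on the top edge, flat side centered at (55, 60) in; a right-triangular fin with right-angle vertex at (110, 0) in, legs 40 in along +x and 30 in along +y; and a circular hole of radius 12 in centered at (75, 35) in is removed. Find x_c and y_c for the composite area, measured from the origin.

x_c = 57.78 in, y_c = 50.80 in

rectangular body: A = 110 × 60 = 6600.00, centroid at (55.00, 30.00).
semicircular top: A = ½π·55² = 4751.66, centroid at (55.00, 83.34).
triangular fin: A = ½·40·30 = 600.00, centroid at (123.33, 10.00).
hole: A = −π·12² = -452.39, centroid at (75.00, 35.00).
ΣA = 11499.27 in²
ΣAx_c = (6600.00)(55.00) + (4751.66)(55.00) + (600.00)(123.33) + (-452.39)(75.00) = 664412.04 in³
ΣAy_c = (6600.00)(30.00) + (4751.66)(83.34) + (600.00)(10.00) + (-452.39)(35.00) = 584182.57 in³
x_c = 664412.04 / 11499.27 = 57.78 in
y_c = 584182.57 / 11499.27 = 50.80 in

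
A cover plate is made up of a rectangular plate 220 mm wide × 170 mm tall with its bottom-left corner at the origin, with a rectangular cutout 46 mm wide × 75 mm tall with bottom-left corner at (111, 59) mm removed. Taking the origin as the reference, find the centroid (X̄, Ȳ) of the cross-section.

plate: A = 220 × 170 = 37400.00, centroid at (110.00, 85.00).
hole: A = −(46 × 75) = -3450.00, centroid at (134.00, 96.50).
ΣA = 33950.00 mm²
ΣAX̄ = (37400.00)(110.00) + (-3450.00)(134.00) = 3651700.00 mm³
ΣAȲ = (37400.00)(85.00) + (-3450.00)(96.50) = 2846075.00 mm³
X̄ = 3651700.00 / 33950.00 = 107.56 mm
Ȳ = 2846075.00 / 33950.00 = 83.83 mm

X̄ = 107.56 mm, Ȳ = 83.83 mm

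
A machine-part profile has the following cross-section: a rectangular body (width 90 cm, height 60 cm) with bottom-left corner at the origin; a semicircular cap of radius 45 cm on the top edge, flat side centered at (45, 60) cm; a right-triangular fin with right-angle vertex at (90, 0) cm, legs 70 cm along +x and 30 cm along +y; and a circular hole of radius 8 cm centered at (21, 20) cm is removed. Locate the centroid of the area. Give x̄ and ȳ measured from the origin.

Part | A | x̄ᵢ | ȳᵢ | A·x̄ᵢ | A·ȳᵢ
rectangular body | 5400.00 | 45.00 | 30.00 | 243000.00 | 162000.00
semicircular top | 3180.86 | 45.00 | 79.10 | 143138.82 | 251601.75
triangular fin | 1050.00 | 113.33 | 10.00 | 119000.00 | 10500.00
hole | -201.06 | 21.00 | 20.00 | -4222.30 | -4021.24
Σ | 9429.80 |  |  | 500916.51 | 420080.52
x̄ = 500916.51 / 9429.80 = 53.12 cm
ȳ = 420080.52 / 9429.80 = 44.55 cm

x̄ = 53.12 cm, ȳ = 44.55 cm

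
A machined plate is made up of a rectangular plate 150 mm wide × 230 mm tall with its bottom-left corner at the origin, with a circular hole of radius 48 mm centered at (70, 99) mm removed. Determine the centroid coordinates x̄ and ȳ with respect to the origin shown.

x̄ = 76.33 mm, ȳ = 119.25 mm

plate: A = 150 × 230 = 34500.00, centroid at (75.00, 115.00).
hole: A = −π·48² = -7238.23, centroid at (70.00, 99.00).
ΣA = 27261.77 mm², ΣAx̄ = 2080823.94 mm³, ΣAȳ = 3250915.28 mm³.
x̄ = 2080823.94/27261.77 = 76.33 mm; ȳ = 3250915.28/27261.77 = 119.25 mm.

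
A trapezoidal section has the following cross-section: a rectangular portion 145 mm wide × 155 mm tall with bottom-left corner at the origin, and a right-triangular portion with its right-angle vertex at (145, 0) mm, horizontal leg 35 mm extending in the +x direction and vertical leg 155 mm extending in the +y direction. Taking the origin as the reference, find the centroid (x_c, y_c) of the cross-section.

x_c = 81.56 mm, y_c = 74.72 mm

rectangular portion: A = 145 × 155 = 22475.00, centroid at (72.50, 77.50).
triangular portion: A = ½·35·155 = 2712.50, centroid at (156.67, 51.67).
ΣA = 25187.50 mm²
ΣAx_c = (22475.00)(72.50) + (2712.50)(156.67) = 2054395.83 mm³
ΣAy_c = (22475.00)(77.50) + (2712.50)(51.67) = 1881958.33 mm³
x_c = 2054395.83 / 25187.50 = 81.56 mm
y_c = 1881958.33 / 25187.50 = 74.72 mm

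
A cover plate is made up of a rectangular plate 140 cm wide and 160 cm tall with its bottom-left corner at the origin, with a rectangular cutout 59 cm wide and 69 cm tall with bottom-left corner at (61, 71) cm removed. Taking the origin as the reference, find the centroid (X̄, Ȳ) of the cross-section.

Part | A | x̄ᵢ | ȳᵢ | A·x̄ᵢ | A·ȳᵢ
plate | 22400.00 | 70.00 | 80.00 | 1568000.00 | 1792000.00
hole | -4071.00 | 90.50 | 105.50 | -368425.50 | -429490.50
Σ | 18329.00 |  |  | 1199574.50 | 1362509.50
X̄ = 1199574.50 / 18329.00 = 65.45 cm
Ȳ = 1362509.50 / 18329.00 = 74.34 cm

X̄ = 65.45 cm, Ȳ = 74.34 cm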